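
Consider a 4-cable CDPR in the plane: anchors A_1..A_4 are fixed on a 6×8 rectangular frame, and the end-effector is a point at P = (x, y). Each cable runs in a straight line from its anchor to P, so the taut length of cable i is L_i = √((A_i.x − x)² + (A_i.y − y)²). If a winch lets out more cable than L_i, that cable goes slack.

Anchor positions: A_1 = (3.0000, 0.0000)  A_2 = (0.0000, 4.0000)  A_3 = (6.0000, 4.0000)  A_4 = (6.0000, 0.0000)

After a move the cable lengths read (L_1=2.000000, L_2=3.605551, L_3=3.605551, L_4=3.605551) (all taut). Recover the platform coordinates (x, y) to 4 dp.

(3.0000, 2.0000)

expand ‖A_i−P‖²=L_i² and subtract eq 1 (k_i ≔ ‖A_i‖²−L_i²)
k_1 = 9.0000+0.0000−4.0000 = 5.0000
eq1−eq2 → [6.0000  -8.0000]·P = 2.0000
eq1−eq3 → [-6.0000  -8.0000]·P = -34.0000
eq1−eq4 → [-6.0000  0.0000]·P = -18.0000
2×2 solve → P = (3.0000, 2.0000)
check cable 4: ‖A_4−P‖² = 13.0000 ≈ L_4² = 13.0000 ✓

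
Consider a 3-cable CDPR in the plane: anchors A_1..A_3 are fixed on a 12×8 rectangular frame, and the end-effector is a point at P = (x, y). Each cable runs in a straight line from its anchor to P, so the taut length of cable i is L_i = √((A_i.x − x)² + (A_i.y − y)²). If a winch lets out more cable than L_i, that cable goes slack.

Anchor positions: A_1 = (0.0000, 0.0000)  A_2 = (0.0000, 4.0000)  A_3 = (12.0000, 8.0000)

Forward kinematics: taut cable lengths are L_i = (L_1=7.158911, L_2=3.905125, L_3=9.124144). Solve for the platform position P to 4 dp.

(3.0000, 6.5000)

expand ‖A_i−P‖²=L_i² and subtract eq 1 (c_i ≔ ‖A_i‖²−L_i²)
c_1 = 0.0000+0.0000−51.2500 = -51.2500
eq1−eq2 → [0.0000  -8.0000]·P = -52.0000
eq1−eq3 → [-24.0000  -16.0000]·P = -176.0000
2×2 solve → P = (3.0000, 6.5000)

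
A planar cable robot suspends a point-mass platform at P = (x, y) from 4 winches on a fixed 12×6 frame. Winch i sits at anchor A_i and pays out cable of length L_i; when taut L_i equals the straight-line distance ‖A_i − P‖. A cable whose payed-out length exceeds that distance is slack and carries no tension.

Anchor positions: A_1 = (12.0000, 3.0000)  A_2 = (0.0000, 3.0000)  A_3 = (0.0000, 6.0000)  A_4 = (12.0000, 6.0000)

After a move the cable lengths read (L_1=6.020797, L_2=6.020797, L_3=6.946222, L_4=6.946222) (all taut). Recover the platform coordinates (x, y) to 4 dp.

each cable: (A_i−P)·(A_i−P) = L_i²; let k_i = ‖A_i‖²−L_i²
k_1 = 144.0000+9.0000−36.2500 = 116.7500
row 1: 24.0000x + 0.0000y = 144.0000  (k_2=-27.2500)
row 2: 24.0000x − 6.0000y = 129.0000  (k_3=-12.2500)
row 3: 0.0000x − 6.0000y = -15.0000  (k_4=131.7500)
Cramer on rows 1–2 → x = 6.0000, y = 2.5000
check cable 4: ‖A_4−P‖² = 48.2500 ≈ L_4² = 48.2500 ✓

(6.0000, 2.5000)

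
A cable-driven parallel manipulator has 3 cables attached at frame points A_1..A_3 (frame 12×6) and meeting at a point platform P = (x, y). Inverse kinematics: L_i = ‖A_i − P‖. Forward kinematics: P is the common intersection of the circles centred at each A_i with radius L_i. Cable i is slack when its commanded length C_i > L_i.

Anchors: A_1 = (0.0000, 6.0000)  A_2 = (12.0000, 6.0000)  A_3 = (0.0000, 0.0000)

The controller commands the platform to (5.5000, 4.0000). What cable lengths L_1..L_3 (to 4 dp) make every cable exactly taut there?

cable 1: Δx=-5.5000, Δy=2.0000; L_1 = √(Δx²+Δy²) = 5.8523
cable 2: Δx=6.5000, Δy=2.0000; L_2 = √(Δx²+Δy²) = 6.8007
cable 3: Δx=-5.5000, Δy=-4.0000; L_3 = √(Δx²+Δy²) = 6.8007

(5.8523, 6.8007, 6.8007)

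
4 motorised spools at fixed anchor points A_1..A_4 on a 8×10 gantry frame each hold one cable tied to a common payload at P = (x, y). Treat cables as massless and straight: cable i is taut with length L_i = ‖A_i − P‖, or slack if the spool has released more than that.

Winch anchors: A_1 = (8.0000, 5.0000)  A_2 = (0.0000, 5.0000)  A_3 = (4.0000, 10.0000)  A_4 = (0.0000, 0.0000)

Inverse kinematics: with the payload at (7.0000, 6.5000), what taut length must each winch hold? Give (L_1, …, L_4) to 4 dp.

cable 1: Δx=1.0000, Δy=-1.5000; L_1 = √(Δx²+Δy²) = 1.8028
cable 2: Δx=-7.0000, Δy=-1.5000; L_2 = √(Δx²+Δy²) = 7.1589
cable 3: Δx=-3.0000, Δy=3.5000; L_3 = √(Δx²+Δy²) = 4.6098
cable 4: Δx=-7.0000, Δy=-6.5000; L_4 = √(Δx²+Δy²) = 9.5525

(1.8028, 7.1589, 4.6098, 9.5525)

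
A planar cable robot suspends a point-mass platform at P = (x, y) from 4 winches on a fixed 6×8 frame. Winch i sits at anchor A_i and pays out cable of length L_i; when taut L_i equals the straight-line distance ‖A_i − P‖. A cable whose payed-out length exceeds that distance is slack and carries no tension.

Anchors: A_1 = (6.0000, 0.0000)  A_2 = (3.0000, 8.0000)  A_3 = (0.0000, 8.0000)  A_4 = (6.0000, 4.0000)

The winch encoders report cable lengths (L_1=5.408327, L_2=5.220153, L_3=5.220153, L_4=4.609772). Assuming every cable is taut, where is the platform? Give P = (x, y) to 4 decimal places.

each cable: (A_i−P)·(A_i−P) = L_i²; let c_i = ‖A_i‖²−L_i²
c_1 = 36.0000+0.0000−29.2500 = 6.7500
row 1: 6.0000x − 16.0000y = -39.0000  (c_2=45.7500)
row 2: 12.0000x − 16.0000y = -30.0000  (c_3=36.7500)
row 3: 0.0000x − 8.0000y = -24.0000  (c_4=30.7500)
Cramer on rows 1–2 → x = 1.5000, y = 3.0000
check cable 4: ‖A_4−P‖² = 21.2500 ≈ L_4² = 21.2500 ✓

(1.5000, 3.0000)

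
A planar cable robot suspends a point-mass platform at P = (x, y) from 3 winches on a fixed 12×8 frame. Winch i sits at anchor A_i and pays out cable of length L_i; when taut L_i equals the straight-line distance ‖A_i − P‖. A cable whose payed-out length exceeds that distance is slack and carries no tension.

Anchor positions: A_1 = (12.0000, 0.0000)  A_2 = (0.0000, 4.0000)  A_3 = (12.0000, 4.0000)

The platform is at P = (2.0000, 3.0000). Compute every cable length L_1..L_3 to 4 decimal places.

L_1 = √((12.0000−2.0000)² + (0.0000−3.0000)²) = 10.4403
L_2 = √((0.0000−2.0000)² + (4.0000−3.0000)²) = 2.2361
L_3 = √((12.0000−2.0000)² + (4.0000−3.0000)²) = 10.0499

(10.4403, 2.2361, 10.0499)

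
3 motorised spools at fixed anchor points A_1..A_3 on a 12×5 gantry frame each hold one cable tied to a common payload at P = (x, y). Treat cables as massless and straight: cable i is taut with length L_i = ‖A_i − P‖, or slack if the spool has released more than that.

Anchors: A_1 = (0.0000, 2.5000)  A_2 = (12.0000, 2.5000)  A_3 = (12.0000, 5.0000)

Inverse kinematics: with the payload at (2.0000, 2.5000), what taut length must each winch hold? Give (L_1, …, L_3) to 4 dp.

(2.0000, 10.0000, 10.3078)

L_1: Δ = A_1−P = (-2.0000, 0.0000) → ‖Δ‖ = √4.0000 = 2.0000
L_2: Δ = A_2−P = (10.0000, 0.0000) → ‖Δ‖ = √100.0000 = 10.0000
L_3: Δ = A_3−P = (10.0000, 2.5000) → ‖Δ‖ = √106.2500 = 10.3078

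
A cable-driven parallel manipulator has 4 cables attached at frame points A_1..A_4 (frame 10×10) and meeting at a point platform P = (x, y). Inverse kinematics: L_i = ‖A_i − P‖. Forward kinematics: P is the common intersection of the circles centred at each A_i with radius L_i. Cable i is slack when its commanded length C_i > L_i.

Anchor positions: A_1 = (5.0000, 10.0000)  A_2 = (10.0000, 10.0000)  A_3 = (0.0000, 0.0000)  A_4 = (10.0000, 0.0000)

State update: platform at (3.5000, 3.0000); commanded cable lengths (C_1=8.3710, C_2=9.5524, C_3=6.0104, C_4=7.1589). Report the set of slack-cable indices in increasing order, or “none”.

1, 3

cable 1: L_1 = ‖A_1−P‖ = 7.1589;  C_1 = 8.3710 → slack
cable 2: L_2 = ‖A_2−P‖ = 9.5525;  C_2 = 9.5524 → taut
cable 3: L_3 = ‖A_3−P‖ = 4.6098;  C_3 = 6.0104 → slack
cable 4: L_4 = ‖A_4−P‖ = 7.1589;  C_4 = 7.1589 → taut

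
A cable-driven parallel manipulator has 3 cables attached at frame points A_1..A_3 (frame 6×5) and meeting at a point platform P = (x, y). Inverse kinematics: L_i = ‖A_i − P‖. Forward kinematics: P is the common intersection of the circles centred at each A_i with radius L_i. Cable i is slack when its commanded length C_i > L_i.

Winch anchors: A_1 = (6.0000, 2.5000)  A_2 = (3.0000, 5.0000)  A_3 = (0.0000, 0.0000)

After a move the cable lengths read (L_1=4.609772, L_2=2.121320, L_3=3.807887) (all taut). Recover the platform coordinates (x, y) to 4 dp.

expand ‖A_i−P‖²=L_i² and subtract eq 1 (c_i ≔ ‖A_i‖²−L_i²)
c_1 = 36.0000+6.2500−21.2500 = 21.0000
eq1−eq2 → [6.0000  -5.0000]·P = -8.5000
eq1−eq3 → [12.0000  5.0000]·P = 35.5000
2×2 solve → P = (1.5000, 3.5000)

(1.5000, 3.5000)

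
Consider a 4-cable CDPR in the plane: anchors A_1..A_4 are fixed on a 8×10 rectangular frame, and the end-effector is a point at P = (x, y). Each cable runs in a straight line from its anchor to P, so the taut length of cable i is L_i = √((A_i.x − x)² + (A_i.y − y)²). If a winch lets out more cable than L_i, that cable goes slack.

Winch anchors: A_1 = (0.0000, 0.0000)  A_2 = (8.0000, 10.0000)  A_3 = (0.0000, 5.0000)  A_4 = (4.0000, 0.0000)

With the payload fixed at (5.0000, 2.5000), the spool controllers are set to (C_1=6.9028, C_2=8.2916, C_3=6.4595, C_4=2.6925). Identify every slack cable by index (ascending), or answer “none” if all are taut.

i=1: geometric 5.5902 vs commanded 6.9028 ⇒ slack
i=2: geometric 8.0777 vs commanded 8.2916 ⇒ slack
i=3: geometric 5.5902 vs commanded 6.4595 ⇒ slack
i=4: geometric 2.6926 vs commanded 2.6925 ⇒ taut

1, 2, 3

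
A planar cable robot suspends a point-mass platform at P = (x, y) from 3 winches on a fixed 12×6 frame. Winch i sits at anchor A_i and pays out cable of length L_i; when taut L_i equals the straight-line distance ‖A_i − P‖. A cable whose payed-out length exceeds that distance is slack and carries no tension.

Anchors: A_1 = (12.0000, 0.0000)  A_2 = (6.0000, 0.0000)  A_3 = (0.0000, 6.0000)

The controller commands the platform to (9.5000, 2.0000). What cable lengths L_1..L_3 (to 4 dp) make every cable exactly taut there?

L_1 = √((12.0000−9.5000)² + (0.0000−2.0000)²) = 3.2016
L_2 = √((6.0000−9.5000)² + (0.0000−2.0000)²) = 4.0311
L_3 = √((0.0000−9.5000)² + (6.0000−2.0000)²) = 10.3078

(3.2016, 4.0311, 10.3078)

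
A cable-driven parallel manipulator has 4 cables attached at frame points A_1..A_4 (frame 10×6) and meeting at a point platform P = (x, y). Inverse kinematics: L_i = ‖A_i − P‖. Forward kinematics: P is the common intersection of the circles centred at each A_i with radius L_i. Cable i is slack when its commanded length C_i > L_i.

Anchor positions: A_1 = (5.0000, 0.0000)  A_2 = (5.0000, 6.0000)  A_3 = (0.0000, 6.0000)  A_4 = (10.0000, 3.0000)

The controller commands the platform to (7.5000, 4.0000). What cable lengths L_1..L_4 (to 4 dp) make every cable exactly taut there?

(4.7170, 3.2016, 7.7621, 2.6926)

cable 1: Δx=-2.5000, Δy=-4.0000; L_1 = √(Δx²+Δy²) = 4.7170
cable 2: Δx=-2.5000, Δy=2.0000; L_2 = √(Δx²+Δy²) = 3.2016
cable 3: Δx=-7.5000, Δy=2.0000; L_3 = √(Δx²+Δy²) = 7.7621
cable 4: Δx=2.5000, Δy=-1.0000; L_4 = √(Δx²+Δy²) = 2.6926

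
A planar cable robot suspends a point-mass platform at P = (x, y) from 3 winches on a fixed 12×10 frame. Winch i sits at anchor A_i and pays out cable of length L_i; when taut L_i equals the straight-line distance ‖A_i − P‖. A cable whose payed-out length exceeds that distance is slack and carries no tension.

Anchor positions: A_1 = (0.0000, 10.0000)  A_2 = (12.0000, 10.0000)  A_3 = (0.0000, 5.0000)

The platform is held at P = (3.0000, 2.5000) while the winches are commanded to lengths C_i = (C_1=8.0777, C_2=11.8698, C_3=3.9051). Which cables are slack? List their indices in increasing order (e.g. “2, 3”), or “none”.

cable 1: √((-3.0000)²+(7.5000)²)=8.0777, C_1=8.0777: taut
cable 2: √((9.0000)²+(7.5000)²)=11.7154, C_2=11.8698: slack
cable 3: √((-3.0000)²+(2.5000)²)=3.9051, C_3=3.9051: taut

2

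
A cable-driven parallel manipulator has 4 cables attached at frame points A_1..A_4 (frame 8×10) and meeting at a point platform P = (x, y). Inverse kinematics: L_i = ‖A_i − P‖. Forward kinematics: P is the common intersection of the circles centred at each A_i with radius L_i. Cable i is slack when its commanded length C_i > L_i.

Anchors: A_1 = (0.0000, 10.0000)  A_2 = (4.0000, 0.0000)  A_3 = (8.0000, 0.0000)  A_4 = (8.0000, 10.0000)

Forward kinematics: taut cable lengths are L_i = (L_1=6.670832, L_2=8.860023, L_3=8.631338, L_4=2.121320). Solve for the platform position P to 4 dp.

circle eqns → linear via eq_j − eq_1; set q_j = A_j·A_j − L_j²
q_1 = 0.0000+100.0000−44.5000 = 55.5000
-8.0000·x + 20.0000·y = q_1−q_2 = 118.0000
-16.0000·x + 20.0000·y = q_1−q_3 = 66.0000
-16.0000·x + 0.0000·y = q_1−q_4 = -104.0000
solve first two rows → x=6.5000, y=8.5000
check cable 4: ‖A_4−P‖² = 4.5000 ≈ L_4² = 4.5000 ✓

(6.5000, 8.5000)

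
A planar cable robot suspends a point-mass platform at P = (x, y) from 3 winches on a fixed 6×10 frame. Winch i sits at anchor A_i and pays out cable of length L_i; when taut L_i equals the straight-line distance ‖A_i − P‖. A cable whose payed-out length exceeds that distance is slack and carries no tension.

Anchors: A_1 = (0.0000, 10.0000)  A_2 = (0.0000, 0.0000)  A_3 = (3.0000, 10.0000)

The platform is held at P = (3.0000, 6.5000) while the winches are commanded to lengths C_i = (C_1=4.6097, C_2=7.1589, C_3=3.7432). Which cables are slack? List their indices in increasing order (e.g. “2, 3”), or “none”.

3

i=1: geometric 4.6098 vs commanded 4.6097 ⇒ taut
i=2: geometric 7.1589 vs commanded 7.1589 ⇒ taut
i=3: geometric 3.5000 vs commanded 3.7432 ⇒ slack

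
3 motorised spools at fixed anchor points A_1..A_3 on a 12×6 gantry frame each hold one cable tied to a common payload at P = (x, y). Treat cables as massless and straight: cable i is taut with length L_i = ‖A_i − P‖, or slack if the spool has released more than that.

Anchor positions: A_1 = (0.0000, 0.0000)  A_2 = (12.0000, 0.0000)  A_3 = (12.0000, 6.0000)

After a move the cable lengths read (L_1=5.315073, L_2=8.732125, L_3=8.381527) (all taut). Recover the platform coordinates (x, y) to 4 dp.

(4.0000, 3.5000)

circle eqns → linear via eq_j − eq_1; set q_j = A_j·A_j − L_j²
q_1 = 0.0000+0.0000−28.2500 = -28.2500
-24.0000·x + 0.0000·y = q_1−q_2 = -96.0000
-24.0000·x − 12.0000·y = q_1−q_3 = -138.0000
solve first two rows → x=4.0000, y=3.5000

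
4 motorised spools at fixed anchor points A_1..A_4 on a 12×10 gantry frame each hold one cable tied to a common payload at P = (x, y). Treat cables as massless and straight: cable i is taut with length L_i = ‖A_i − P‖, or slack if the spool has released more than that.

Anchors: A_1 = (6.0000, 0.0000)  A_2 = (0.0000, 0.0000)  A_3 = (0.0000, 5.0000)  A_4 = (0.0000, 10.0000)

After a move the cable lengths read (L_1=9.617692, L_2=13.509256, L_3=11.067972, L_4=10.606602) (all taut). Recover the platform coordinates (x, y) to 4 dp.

(10.5000, 8.5000)

each cable: (A_i−P)·(A_i−P) = L_i²; let c_i = ‖A_i‖²−L_i²
c_1 = 36.0000+0.0000−92.5000 = -56.5000
row 1: 12.0000x + 0.0000y = 126.0000  (c_2=-182.5000)
row 2: 12.0000x − 10.0000y = 41.0000  (c_3=-97.5000)
row 3: 12.0000x − 20.0000y = -44.0000  (c_4=-12.5000)
Cramer on rows 1–2 → x = 10.5000, y = 8.5000
check cable 4: ‖A_4−P‖² = 112.5000 ≈ L_4² = 112.5000 ✓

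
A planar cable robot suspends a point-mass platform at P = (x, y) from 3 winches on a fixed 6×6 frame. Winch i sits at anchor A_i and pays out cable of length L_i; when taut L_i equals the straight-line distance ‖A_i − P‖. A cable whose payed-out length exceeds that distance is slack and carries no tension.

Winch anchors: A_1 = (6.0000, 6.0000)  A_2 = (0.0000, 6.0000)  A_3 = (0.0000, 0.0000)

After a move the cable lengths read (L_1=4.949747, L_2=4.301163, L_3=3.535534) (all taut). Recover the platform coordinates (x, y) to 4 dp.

(2.5000, 2.5000)

each cable: (A_i−P)·(A_i−P) = L_i²; let k_i = ‖A_i‖²−L_i²
k_1 = 36.0000+36.0000−24.5000 = 47.5000
row 1: 12.0000x + 0.0000y = 30.0000  (k_2=17.5000)
row 2: 12.0000x + 12.0000y = 60.0000  (k_3=-12.5000)
Cramer on rows 1–2 → x = 2.5000, y = 2.5000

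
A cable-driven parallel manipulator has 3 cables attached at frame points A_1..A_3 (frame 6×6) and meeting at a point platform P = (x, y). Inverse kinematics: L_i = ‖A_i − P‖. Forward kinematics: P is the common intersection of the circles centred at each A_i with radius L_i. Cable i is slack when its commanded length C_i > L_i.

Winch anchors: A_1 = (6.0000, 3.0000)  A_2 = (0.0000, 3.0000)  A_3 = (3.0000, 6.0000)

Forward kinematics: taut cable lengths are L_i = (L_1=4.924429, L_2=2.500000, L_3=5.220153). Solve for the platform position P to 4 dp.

expand ‖A_i−P‖²=L_i² and subtract eq 1 (k_i ≔ ‖A_i‖²−L_i²)
k_1 = 36.0000+9.0000−24.2500 = 20.7500
eq1−eq2 → [12.0000  0.0000]·P = 18.0000
eq1−eq3 → [6.0000  -6.0000]·P = 3.0000
2×2 solve → P = (1.5000, 1.0000)

(1.5000, 1.0000)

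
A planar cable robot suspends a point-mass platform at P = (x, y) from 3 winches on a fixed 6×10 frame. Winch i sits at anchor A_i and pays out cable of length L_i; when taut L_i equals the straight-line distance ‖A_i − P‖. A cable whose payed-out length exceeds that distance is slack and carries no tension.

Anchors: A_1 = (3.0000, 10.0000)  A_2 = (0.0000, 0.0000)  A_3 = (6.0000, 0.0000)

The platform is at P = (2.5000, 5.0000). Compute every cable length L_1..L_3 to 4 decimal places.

L_1 = √((3.0000−2.5000)² + (10.0000−5.0000)²) = 5.0249
L_2 = √((0.0000−2.5000)² + (0.0000−5.0000)²) = 5.5902
L_3 = √((6.0000−2.5000)² + (0.0000−5.0000)²) = 6.1033

(5.0249, 5.5902, 6.1033)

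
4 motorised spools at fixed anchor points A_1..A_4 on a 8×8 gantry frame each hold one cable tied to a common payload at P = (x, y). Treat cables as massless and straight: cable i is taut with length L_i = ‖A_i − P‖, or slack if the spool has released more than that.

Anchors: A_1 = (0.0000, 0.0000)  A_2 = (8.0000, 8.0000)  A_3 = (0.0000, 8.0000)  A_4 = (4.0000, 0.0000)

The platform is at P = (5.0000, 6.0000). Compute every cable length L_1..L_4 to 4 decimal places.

(7.8102, 3.6056, 5.3852, 6.0828)

cable 1: Δx=-5.0000, Δy=-6.0000; L_1 = √(Δx²+Δy²) = 7.8102
cable 2: Δx=3.0000, Δy=2.0000; L_2 = √(Δx²+Δy²) = 3.6056
cable 3: Δx=-5.0000, Δy=2.0000; L_3 = √(Δx²+Δy²) = 5.3852
cable 4: Δx=-1.0000, Δy=-6.0000; L_4 = √(Δx²+Δy²) = 6.0828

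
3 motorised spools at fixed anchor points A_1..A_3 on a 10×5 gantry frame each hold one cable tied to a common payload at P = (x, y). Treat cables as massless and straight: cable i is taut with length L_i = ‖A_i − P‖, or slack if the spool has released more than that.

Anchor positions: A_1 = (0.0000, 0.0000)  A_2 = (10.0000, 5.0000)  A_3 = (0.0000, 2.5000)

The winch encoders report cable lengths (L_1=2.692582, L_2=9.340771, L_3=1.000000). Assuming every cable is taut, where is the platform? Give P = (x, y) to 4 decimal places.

(1.0000, 2.5000)

circle eqns → linear via eq_j − eq_1; set k_j = A_j·A_j − L_j²
k_1 = 0.0000+0.0000−7.2500 = -7.2500
-20.0000·x − 10.0000·y = k_1−k_2 = -45.0000
0.0000·x − 5.0000·y = k_1−k_3 = -12.5000
solve first two rows → x=1.0000, y=2.5000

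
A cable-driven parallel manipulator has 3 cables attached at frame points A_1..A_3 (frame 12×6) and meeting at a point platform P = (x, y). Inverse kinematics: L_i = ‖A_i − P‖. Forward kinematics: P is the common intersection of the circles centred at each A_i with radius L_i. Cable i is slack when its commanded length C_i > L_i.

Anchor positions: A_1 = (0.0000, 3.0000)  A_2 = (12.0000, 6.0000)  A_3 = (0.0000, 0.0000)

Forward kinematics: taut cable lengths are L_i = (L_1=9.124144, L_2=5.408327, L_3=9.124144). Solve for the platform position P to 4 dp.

circle eqns → linear via eq_j − eq_1; set c_j = A_j·A_j − L_j²
c_1 = 0.0000+9.0000−83.2500 = -74.2500
-24.0000·x − 6.0000·y = c_1−c_2 = -225.0000
0.0000·x + 6.0000·y = c_1−c_3 = 9.0000
solve first two rows → x=9.0000, y=1.5000

(9.0000, 1.5000)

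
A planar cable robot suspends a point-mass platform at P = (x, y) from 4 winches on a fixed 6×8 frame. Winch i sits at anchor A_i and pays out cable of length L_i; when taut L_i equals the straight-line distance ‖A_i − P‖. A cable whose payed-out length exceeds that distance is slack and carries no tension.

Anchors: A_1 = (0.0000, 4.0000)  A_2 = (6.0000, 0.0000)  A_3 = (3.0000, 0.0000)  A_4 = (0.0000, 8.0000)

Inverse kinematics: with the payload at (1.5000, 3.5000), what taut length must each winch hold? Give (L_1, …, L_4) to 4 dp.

L_1 = √((0.0000−1.5000)² + (4.0000−3.5000)²) = 1.5811
L_2 = √((6.0000−1.5000)² + (0.0000−3.5000)²) = 5.7009
L_3 = √((3.0000−1.5000)² + (0.0000−3.5000)²) = 3.8079
L_4 = √((0.0000−1.5000)² + (8.0000−3.5000)²) = 4.7434

(1.5811, 5.7009, 3.8079, 4.7434)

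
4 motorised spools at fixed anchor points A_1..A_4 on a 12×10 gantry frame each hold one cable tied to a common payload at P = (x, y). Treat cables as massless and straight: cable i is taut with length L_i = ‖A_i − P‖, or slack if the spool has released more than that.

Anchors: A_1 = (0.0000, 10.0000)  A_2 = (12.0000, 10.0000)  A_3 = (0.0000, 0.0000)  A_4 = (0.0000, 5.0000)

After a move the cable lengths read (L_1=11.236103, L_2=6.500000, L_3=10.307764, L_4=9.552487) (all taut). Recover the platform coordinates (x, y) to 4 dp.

(9.5000, 4.0000)

expand ‖A_i−P‖²=L_i² and subtract eq 1 (c_i ≔ ‖A_i‖²−L_i²)
c_1 = 0.0000+100.0000−126.2500 = -26.2500
eq1−eq2 → [-24.0000  0.0000]·P = -228.0000
eq1−eq3 → [0.0000  20.0000]·P = 80.0000
eq1−eq4 → [0.0000  10.0000]·P = 40.0000
2×2 solve → P = (9.5000, 4.0000)
check cable 4: ‖A_4−P‖² = 91.2500 ≈ L_4² = 91.2500 ✓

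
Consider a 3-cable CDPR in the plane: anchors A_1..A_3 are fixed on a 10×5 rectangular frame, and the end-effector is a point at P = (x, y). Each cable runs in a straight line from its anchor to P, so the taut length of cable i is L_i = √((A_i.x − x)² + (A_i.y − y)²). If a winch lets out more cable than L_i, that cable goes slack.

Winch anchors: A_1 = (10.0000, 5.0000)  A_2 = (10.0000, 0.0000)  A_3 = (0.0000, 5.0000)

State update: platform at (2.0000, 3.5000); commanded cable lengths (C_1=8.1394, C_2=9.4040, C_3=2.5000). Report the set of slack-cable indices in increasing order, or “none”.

2

i=1: geometric 8.1394 vs commanded 8.1394 ⇒ taut
i=2: geometric 8.7321 vs commanded 9.4040 ⇒ slack
i=3: geometric 2.5000 vs commanded 2.5000 ⇒ taut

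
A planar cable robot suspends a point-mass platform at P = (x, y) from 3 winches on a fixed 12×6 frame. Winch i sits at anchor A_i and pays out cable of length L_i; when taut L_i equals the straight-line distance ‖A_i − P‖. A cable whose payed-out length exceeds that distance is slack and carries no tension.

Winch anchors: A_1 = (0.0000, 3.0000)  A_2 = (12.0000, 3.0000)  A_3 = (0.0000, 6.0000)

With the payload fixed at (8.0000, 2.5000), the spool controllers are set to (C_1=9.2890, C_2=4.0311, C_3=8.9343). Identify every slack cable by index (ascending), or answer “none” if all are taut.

cable 1: √((-8.0000)²+(0.5000)²)=8.0156, C_1=9.2890: slack
cable 2: √((4.0000)²+(0.5000)²)=4.0311, C_2=4.0311: taut
cable 3: √((-8.0000)²+(3.5000)²)=8.7321, C_3=8.9343: slack

1, 3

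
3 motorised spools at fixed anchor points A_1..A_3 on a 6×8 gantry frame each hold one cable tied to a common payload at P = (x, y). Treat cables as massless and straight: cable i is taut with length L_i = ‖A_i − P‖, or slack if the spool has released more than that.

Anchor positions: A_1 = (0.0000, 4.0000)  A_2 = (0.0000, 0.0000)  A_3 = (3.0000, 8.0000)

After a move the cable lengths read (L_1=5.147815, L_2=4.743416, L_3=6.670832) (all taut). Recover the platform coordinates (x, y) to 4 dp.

circle eqns → linear via eq_j − eq_1; set k_j = A_j·A_j − L_j²
k_1 = 0.0000+16.0000−26.5000 = -10.5000
0.0000·x + 8.0000·y = k_1−k_2 = 12.0000
-6.0000·x − 8.0000·y = k_1−k_3 = -39.0000
solve first two rows → x=4.5000, y=1.5000

(4.5000, 1.5000)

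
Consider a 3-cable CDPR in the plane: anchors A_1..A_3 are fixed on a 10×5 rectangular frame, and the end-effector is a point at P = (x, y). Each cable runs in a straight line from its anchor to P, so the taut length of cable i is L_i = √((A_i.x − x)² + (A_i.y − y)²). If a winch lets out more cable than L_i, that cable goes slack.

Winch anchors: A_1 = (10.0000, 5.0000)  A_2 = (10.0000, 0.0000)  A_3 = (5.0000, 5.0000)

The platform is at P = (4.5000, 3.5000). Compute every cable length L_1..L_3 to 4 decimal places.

cable 1: Δx=5.5000, Δy=1.5000; L_1 = √(Δx²+Δy²) = 5.7009
cable 2: Δx=5.5000, Δy=-3.5000; L_2 = √(Δx²+Δy²) = 6.5192
cable 3: Δx=0.5000, Δy=1.5000; L_3 = √(Δx²+Δy²) = 1.5811

(5.7009, 6.5192, 1.5811)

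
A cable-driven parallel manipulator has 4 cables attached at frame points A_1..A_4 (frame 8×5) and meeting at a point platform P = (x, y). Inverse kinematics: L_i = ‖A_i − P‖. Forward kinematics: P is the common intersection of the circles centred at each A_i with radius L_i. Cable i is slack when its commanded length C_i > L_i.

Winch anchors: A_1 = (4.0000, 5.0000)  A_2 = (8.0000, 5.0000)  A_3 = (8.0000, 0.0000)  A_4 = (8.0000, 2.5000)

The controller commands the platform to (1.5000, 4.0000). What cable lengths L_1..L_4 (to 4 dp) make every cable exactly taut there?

L_1: Δ = A_1−P = (2.5000, 1.0000) → ‖Δ‖ = √7.2500 = 2.6926
L_2: Δ = A_2−P = (6.5000, 1.0000) → ‖Δ‖ = √43.2500 = 6.5765
L_3: Δ = A_3−P = (6.5000, -4.0000) → ‖Δ‖ = √58.2500 = 7.6322
L_4: Δ = A_4−P = (6.5000, -1.5000) → ‖Δ‖ = √44.5000 = 6.6708

(2.6926, 6.5765, 7.6322, 6.6708)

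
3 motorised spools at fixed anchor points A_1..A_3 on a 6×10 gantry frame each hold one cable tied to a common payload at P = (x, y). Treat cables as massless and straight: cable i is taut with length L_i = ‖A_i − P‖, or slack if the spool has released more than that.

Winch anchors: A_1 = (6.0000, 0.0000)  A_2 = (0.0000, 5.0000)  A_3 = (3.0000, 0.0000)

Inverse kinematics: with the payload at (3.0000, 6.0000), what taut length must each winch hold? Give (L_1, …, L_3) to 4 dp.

cable 1: Δx=3.0000, Δy=-6.0000; L_1 = √(Δx²+Δy²) = 6.7082
cable 2: Δx=-3.0000, Δy=-1.0000; L_2 = √(Δx²+Δy²) = 3.1623
cable 3: Δx=0.0000, Δy=-6.0000; L_3 = √(Δx²+Δy²) = 6.0000

(6.7082, 3.1623, 6.0000)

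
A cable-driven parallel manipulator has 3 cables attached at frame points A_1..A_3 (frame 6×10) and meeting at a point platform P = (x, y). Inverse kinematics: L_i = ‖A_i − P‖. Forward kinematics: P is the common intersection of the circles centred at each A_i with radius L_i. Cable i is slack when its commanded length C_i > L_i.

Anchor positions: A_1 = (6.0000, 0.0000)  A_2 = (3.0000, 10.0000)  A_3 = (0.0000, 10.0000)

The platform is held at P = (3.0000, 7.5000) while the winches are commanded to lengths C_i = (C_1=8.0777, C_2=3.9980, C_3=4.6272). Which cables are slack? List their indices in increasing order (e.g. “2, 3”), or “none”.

cable 1: √((3.0000)²+(-7.5000)²)=8.0777, C_1=8.0777: taut
cable 2: √((0.0000)²+(2.5000)²)=2.5000, C_2=3.9980: slack
cable 3: √((-3.0000)²+(2.5000)²)=3.9051, C_3=4.6272: slack

2, 3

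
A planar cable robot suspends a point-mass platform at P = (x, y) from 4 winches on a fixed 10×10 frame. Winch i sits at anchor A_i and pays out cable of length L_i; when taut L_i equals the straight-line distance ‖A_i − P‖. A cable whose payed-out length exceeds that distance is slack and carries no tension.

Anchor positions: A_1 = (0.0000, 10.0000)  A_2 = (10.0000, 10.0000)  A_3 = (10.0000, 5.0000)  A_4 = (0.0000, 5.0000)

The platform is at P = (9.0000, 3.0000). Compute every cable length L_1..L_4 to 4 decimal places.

(11.4018, 7.0711, 2.2361, 9.2195)

L_1: Δ = A_1−P = (-9.0000, 7.0000) → ‖Δ‖ = √130.0000 = 11.4018
L_2: Δ = A_2−P = (1.0000, 7.0000) → ‖Δ‖ = √50.0000 = 7.0711
L_3: Δ = A_3−P = (1.0000, 2.0000) → ‖Δ‖ = √5.0000 = 2.2361
L_4: Δ = A_4−P = (-9.0000, 2.0000) → ‖Δ‖ = √85.0000 = 9.2195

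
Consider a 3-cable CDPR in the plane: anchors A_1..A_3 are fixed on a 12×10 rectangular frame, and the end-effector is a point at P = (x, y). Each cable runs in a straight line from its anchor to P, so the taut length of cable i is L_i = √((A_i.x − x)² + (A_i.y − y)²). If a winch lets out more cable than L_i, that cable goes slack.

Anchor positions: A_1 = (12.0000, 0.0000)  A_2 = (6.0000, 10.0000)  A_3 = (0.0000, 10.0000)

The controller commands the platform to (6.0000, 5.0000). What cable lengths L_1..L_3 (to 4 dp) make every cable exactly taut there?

L_1: Δ = A_1−P = (6.0000, -5.0000) → ‖Δ‖ = √61.0000 = 7.8102
L_2: Δ = A_2−P = (0.0000, 5.0000) → ‖Δ‖ = √25.0000 = 5.0000
L_3: Δ = A_3−P = (-6.0000, 5.0000) → ‖Δ‖ = √61.0000 = 7.8102

(7.8102, 5.0000, 7.8102)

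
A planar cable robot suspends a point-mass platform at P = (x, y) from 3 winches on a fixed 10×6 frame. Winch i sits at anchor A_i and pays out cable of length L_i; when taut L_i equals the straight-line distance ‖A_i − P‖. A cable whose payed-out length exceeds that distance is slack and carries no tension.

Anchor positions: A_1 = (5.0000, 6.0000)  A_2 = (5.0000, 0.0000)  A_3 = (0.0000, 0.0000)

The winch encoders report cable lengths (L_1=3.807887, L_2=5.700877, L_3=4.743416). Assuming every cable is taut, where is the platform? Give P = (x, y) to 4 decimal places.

(1.5000, 4.5000)

circle eqns → linear via eq_j − eq_1; set k_j = A_j·A_j − L_j²
k_1 = 25.0000+36.0000−14.5000 = 46.5000
0.0000·x + 12.0000·y = k_1−k_2 = 54.0000
10.0000·x + 12.0000·y = k_1−k_3 = 69.0000
solve first two rows → x=1.5000, y=4.5000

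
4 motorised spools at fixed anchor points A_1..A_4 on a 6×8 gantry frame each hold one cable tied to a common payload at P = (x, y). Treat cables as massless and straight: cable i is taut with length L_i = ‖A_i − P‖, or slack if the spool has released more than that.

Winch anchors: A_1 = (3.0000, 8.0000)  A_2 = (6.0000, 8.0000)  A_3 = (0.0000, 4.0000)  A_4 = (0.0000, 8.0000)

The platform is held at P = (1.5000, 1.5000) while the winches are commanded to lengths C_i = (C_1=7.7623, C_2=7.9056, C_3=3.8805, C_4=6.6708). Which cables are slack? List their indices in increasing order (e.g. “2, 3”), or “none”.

cable 1: L_1 = ‖A_1−P‖ = 6.6708;  C_1 = 7.7623 → slack
cable 2: L_2 = ‖A_2−P‖ = 7.9057;  C_2 = 7.9056 → taut
cable 3: L_3 = ‖A_3−P‖ = 2.9155;  C_3 = 3.8805 → slack
cable 4: L_4 = ‖A_4−P‖ = 6.6708;  C_4 = 6.6708 → taut

1, 3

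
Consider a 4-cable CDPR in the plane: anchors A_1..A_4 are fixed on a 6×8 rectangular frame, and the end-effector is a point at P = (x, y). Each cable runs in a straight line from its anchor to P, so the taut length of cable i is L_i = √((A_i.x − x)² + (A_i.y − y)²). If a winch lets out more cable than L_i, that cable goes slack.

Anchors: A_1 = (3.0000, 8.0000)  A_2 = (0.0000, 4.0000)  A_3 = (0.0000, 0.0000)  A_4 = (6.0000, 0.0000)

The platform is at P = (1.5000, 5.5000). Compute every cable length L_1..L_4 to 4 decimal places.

L_1 = √((3.0000−1.5000)² + (8.0000−5.5000)²) = 2.9155
L_2 = √((0.0000−1.5000)² + (4.0000−5.5000)²) = 2.1213
L_3 = √((0.0000−1.5000)² + (0.0000−5.5000)²) = 5.7009
L_4 = √((6.0000−1.5000)² + (0.0000−5.5000)²) = 7.1063

(2.9155, 2.1213, 5.7009, 7.1063)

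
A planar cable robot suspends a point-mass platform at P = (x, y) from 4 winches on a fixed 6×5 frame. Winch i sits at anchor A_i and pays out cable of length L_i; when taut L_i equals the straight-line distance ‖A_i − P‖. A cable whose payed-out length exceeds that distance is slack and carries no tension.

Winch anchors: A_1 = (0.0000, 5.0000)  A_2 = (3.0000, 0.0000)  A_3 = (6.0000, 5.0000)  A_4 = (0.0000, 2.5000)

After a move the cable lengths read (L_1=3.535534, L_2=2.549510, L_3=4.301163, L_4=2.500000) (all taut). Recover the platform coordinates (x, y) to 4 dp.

circle eqns → linear via eq_j − eq_1; set k_j = A_j·A_j − L_j²
k_1 = 0.0000+25.0000−12.5000 = 12.5000
-6.0000·x + 10.0000·y = k_1−k_2 = 10.0000
-12.0000·x + 0.0000·y = k_1−k_3 = -30.0000
0.0000·x + 5.0000·y = k_1−k_4 = 12.5000
solve first two rows → x=2.5000, y=2.5000
check cable 4: ‖A_4−P‖² = 6.2500 ≈ L_4² = 6.2500 ✓

(2.5000, 2.5000)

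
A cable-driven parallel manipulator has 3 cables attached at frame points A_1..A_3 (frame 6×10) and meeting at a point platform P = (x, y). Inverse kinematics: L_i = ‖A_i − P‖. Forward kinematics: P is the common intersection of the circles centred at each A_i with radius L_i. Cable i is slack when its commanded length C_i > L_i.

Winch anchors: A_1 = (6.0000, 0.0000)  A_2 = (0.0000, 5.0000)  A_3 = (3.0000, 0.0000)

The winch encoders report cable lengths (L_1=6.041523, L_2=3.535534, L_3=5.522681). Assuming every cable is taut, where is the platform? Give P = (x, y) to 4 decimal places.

(3.5000, 5.5000)

each cable: (A_i−P)·(A_i−P) = L_i²; let q_i = ‖A_i‖²−L_i²
q_1 = 36.0000+0.0000−36.5000 = -0.5000
row 1: 12.0000x − 10.0000y = -13.0000  (q_2=12.5000)
row 2: 6.0000x + 0.0000y = 21.0000  (q_3=-21.5000)
Cramer on rows 1–2 → x = 3.5000, y = 5.5000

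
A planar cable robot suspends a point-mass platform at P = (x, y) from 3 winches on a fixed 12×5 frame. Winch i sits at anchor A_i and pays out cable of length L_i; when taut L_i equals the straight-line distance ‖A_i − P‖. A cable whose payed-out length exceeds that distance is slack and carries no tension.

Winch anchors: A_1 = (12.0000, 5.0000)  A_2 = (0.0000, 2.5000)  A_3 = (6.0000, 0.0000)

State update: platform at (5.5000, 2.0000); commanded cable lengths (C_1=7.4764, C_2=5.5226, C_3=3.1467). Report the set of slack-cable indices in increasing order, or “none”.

cable 1: L_1 = ‖A_1−P‖ = 7.1589;  C_1 = 7.4764 → slack
cable 2: L_2 = ‖A_2−P‖ = 5.5227;  C_2 = 5.5226 → taut
cable 3: L_3 = ‖A_3−P‖ = 2.0616;  C_3 = 3.1467 → slack

1, 3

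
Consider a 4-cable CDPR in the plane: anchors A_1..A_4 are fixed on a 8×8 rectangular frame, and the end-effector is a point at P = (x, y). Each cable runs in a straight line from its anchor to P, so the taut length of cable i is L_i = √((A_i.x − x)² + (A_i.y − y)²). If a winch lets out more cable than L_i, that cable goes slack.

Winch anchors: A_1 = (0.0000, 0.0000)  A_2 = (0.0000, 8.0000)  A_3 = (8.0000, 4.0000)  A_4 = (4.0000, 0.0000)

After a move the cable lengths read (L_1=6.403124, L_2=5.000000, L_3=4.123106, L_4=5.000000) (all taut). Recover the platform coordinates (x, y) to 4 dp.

(4.0000, 5.0000)

circle eqns → linear via eq_j − eq_1; set c_j = A_j·A_j − L_j²
c_1 = 0.0000+0.0000−41.0000 = -41.0000
0.0000·x − 16.0000·y = c_1−c_2 = -80.0000
-16.0000·x − 8.0000·y = c_1−c_3 = -104.0000
-8.0000·x + 0.0000·y = c_1−c_4 = -32.0000
solve first two rows → x=4.0000, y=5.0000
check cable 4: ‖A_4−P‖² = 25.0000 ≈ L_4² = 25.0000 ✓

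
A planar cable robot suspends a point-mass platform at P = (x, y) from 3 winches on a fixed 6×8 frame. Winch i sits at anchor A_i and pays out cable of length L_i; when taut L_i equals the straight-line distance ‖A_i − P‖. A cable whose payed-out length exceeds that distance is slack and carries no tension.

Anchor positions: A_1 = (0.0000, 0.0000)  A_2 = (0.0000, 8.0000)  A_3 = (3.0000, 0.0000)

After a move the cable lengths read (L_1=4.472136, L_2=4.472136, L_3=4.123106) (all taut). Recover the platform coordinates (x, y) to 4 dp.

circle eqns → linear via eq_j − eq_1; set k_j = A_j·A_j − L_j²
k_1 = 0.0000+0.0000−20.0000 = -20.0000
0.0000·x − 16.0000·y = k_1−k_2 = -64.0000
-6.0000·x + 0.0000·y = k_1−k_3 = -12.0000
solve first two rows → x=2.0000, y=4.0000

(2.0000, 4.0000)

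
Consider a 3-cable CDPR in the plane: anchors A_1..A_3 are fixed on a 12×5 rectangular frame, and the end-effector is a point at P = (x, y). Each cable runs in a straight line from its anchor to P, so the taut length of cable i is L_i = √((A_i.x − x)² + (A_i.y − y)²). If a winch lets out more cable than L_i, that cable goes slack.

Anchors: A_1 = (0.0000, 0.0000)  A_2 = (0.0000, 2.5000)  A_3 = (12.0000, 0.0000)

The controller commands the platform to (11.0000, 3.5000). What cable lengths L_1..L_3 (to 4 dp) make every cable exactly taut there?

(11.5434, 11.0454, 3.6401)

cable 1: Δx=-11.0000, Δy=-3.5000; L_1 = √(Δx²+Δy²) = 11.5434
cable 2: Δx=-11.0000, Δy=-1.0000; L_2 = √(Δx²+Δy²) = 11.0454
cable 3: Δx=1.0000, Δy=-3.5000; L_3 = √(Δx²+Δy²) = 3.6401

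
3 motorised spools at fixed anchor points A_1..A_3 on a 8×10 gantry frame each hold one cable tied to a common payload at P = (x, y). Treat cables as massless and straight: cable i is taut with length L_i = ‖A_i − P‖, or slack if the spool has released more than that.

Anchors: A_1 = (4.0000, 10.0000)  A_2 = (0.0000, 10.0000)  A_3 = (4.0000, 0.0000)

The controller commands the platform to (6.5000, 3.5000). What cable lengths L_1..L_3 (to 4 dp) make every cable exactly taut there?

L_1: Δ = A_1−P = (-2.5000, 6.5000) → ‖Δ‖ = √48.5000 = 6.9642
L_2: Δ = A_2−P = (-6.5000, 6.5000) → ‖Δ‖ = √84.5000 = 9.1924
L_3: Δ = A_3−P = (-2.5000, -3.5000) → ‖Δ‖ = √18.5000 = 4.3012

(6.9642, 9.1924, 4.3012)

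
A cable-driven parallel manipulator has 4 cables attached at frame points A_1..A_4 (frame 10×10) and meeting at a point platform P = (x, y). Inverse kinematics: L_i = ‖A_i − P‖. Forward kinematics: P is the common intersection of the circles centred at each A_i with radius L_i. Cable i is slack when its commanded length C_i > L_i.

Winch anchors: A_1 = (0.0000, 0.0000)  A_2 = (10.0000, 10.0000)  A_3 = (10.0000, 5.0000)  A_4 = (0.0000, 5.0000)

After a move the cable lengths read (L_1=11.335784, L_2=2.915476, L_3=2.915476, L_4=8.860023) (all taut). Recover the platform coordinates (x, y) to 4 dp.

circle eqns → linear via eq_j − eq_1; set k_j = A_j·A_j − L_j²
k_1 = 0.0000+0.0000−128.5000 = -128.5000
-20.0000·x − 20.0000·y = k_1−k_2 = -320.0000
-20.0000·x − 10.0000·y = k_1−k_3 = -245.0000
0.0000·x − 10.0000·y = k_1−k_4 = -75.0000
solve first two rows → x=8.5000, y=7.5000
check cable 4: ‖A_4−P‖² = 78.5000 ≈ L_4² = 78.5000 ✓

(8.5000, 7.5000)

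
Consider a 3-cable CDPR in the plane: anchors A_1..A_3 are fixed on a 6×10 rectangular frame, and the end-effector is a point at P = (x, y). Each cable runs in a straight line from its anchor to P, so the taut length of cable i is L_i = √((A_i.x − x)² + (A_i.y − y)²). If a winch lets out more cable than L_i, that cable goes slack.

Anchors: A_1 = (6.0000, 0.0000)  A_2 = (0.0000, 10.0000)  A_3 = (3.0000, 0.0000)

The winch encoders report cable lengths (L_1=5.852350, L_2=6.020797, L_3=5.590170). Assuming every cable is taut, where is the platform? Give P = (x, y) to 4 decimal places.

(4.0000, 5.5000)

each cable: (A_i−P)·(A_i−P) = L_i²; let c_i = ‖A_i‖²−L_i²
c_1 = 36.0000+0.0000−34.2500 = 1.7500
row 1: 12.0000x − 20.0000y = -62.0000  (c_2=63.7500)
row 2: 6.0000x + 0.0000y = 24.0000  (c_3=-22.2500)
Cramer on rows 1–2 → x = 4.0000, y = 5.5000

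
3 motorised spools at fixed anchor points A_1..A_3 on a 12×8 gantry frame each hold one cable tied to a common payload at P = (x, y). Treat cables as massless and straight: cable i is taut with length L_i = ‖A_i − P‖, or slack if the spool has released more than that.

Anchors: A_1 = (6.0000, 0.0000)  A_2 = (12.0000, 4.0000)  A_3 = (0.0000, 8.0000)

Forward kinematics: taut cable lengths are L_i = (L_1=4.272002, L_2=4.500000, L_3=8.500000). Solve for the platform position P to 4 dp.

(7.5000, 4.0000)

circle eqns → linear via eq_j − eq_1; set k_j = A_j·A_j − L_j²
k_1 = 36.0000+0.0000−18.2500 = 17.7500
-12.0000·x − 8.0000·y = k_1−k_2 = -122.0000
12.0000·x − 16.0000·y = k_1−k_3 = 26.0000
solve first two rows → x=7.5000, y=4.0000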